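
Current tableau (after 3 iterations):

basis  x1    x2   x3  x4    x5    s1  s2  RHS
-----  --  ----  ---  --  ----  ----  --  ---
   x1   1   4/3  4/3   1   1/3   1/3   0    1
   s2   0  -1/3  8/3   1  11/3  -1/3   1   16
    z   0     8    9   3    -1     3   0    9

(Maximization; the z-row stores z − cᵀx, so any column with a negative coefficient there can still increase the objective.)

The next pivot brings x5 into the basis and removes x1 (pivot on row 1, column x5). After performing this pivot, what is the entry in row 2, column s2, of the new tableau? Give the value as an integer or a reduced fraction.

1

Pivot element is row 1, column x5: 1/3.
Normalize row 1: new (row 1, s2) = 0/(1/3) = 0.
row 2 ← row 2 − (11/3)·(new row 1): 1 − (11/3)·0 = 1.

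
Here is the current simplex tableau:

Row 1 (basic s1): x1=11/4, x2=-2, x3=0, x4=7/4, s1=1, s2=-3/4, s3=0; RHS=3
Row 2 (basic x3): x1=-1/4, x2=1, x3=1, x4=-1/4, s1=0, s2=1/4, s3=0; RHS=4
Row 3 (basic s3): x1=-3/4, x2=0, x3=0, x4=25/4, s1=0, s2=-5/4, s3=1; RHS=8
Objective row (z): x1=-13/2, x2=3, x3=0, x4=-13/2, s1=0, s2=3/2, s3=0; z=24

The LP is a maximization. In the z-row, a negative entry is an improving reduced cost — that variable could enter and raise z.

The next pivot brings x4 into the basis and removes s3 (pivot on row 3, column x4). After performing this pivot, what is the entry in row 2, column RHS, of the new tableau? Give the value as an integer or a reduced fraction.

Pivot element is row 3, column x4: 25/4.
Normalize row 3: new (row 3, RHS) = 8/(25/4) = 32/25.
row 2 ← row 2 − (-1/4)·(new row 3): 4 − (-1/4)·(32/25) = 108/25.

108/25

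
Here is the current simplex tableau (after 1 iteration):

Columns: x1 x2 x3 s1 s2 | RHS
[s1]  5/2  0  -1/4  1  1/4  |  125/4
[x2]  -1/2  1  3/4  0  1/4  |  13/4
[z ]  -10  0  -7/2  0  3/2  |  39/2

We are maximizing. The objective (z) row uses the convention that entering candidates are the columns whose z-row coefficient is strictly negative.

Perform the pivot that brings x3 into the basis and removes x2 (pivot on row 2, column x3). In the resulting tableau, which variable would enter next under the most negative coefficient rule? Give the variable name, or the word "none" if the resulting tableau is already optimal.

Pivot element 3/4. New z-row = old z-row − (-7/2)·(row 2/(3/4)).
Updated z-row coefficients: x1: -37/3, x2: 14/3, x3: 0, s1: 0, s2: 8/3.
The most negative is -37/3 in column x1, so x1 would enter next.

x1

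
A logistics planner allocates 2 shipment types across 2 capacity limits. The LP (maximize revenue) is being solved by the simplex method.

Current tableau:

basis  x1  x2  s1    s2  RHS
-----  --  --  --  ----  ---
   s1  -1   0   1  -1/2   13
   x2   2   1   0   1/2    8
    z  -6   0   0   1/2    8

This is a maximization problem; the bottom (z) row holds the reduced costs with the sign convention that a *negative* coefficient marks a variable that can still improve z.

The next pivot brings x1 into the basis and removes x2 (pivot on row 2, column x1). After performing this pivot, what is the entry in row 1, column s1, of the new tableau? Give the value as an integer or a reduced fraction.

1

Pivot element is row 2, column x1: 2.
Normalize row 2: new (row 2, s1) = 0/2 = 0.
row 1 ← row 1 − (-1)·(new row 2): 1 − (-1)·0 = 1.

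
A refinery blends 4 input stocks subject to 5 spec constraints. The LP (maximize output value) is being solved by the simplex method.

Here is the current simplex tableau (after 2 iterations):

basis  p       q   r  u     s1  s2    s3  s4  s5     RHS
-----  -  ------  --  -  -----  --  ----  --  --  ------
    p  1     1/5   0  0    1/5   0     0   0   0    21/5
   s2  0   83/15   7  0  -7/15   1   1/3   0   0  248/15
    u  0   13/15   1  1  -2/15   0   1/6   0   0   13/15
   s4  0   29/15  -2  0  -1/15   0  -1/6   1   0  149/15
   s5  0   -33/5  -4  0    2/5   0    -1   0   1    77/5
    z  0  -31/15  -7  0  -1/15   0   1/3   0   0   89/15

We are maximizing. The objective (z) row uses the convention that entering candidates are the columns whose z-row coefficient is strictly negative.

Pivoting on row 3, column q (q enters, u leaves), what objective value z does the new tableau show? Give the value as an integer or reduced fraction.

8

Minimum ratio for q: (13/15)/(13/15) = 1.
z changes by −(z-row coeff of q)·ratio = −(-31/15)·1 = 31/15.
New z = 89/15 + (31/15) = 8.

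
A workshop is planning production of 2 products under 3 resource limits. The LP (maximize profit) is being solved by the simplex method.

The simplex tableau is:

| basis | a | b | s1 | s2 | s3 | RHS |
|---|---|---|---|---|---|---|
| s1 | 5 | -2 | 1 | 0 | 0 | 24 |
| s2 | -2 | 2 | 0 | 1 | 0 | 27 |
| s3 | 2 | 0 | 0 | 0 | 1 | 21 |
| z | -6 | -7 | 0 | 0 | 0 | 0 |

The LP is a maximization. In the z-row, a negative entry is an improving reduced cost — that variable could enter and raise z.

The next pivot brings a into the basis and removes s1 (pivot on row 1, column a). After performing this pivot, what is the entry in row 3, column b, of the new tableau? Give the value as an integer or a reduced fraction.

4/5

Pivot element is row 1, column a: 5.
Normalize row 1: new (row 1, b) = (-2)/5 = -2/5.
row 3 ← row 3 − 2·(new row 1): 0 − 2·(-2/5) = 4/5.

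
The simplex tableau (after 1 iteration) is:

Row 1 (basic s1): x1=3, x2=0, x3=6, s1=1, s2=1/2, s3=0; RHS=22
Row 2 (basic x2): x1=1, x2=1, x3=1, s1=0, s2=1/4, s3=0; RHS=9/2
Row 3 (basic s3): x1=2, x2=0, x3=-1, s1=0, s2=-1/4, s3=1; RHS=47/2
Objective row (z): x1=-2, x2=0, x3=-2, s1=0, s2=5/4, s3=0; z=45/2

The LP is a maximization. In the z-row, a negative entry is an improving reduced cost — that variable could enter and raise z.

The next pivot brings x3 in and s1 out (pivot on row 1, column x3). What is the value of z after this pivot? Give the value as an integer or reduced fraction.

179/6

Minimum ratio for x3: 22/6 = 11/3.
z changes by −(z-row coeff of x3)·ratio = −(-2)·(11/3) = 22/3.
New z = 45/2 + (22/3) = 179/6.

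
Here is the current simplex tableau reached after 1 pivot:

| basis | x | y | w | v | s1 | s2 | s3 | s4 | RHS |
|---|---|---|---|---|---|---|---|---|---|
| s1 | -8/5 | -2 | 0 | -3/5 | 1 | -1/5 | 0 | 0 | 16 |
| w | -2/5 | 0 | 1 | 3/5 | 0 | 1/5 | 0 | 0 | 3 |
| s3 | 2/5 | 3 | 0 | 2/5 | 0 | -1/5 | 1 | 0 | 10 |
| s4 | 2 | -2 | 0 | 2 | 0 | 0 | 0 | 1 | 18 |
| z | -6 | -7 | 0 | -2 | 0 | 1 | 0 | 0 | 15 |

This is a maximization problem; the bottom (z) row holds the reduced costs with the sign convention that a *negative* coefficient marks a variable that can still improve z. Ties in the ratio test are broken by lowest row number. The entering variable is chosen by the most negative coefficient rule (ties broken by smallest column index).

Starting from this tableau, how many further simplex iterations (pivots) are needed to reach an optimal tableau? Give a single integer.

pivot: y in, s3 out → z = 115/3
pivot: x in, s4 out → z = 1589/17
No improving column remains; optimal.

2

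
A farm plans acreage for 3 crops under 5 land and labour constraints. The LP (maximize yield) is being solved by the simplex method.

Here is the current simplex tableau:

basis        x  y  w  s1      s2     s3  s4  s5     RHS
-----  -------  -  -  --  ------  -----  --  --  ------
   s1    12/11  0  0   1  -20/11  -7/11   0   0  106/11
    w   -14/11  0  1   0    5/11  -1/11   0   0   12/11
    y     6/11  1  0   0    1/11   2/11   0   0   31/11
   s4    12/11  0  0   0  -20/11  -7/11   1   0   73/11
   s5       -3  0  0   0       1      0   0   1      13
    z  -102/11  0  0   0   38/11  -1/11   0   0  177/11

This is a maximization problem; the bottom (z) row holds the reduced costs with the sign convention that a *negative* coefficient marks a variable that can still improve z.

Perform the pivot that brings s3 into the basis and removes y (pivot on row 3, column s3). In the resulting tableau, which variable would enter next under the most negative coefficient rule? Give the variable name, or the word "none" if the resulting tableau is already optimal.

x

Pivot element 2/11. New z-row = old z-row − (-1/11)·(row 3/(2/11)).
Updated z-row coefficients: x: -9, y: 1/2, w: 0, s1: 0, s2: 7/2, s3: 0, s4: 0, s5: 0.
The most negative is -9 in column x, so x would enter next.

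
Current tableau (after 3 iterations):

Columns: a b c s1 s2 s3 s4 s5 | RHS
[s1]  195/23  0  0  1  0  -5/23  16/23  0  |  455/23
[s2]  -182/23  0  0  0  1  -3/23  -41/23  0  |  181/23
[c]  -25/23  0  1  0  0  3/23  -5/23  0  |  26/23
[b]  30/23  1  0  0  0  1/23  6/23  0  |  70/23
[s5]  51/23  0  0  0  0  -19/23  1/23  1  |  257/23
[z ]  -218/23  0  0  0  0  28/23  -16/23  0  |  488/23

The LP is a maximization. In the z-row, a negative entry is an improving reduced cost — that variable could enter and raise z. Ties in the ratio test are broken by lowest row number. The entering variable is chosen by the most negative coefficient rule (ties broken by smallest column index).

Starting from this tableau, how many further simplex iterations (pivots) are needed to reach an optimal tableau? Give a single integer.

pivot: a in, s1 out → z = 130/3
No improving column remains; optimal.

1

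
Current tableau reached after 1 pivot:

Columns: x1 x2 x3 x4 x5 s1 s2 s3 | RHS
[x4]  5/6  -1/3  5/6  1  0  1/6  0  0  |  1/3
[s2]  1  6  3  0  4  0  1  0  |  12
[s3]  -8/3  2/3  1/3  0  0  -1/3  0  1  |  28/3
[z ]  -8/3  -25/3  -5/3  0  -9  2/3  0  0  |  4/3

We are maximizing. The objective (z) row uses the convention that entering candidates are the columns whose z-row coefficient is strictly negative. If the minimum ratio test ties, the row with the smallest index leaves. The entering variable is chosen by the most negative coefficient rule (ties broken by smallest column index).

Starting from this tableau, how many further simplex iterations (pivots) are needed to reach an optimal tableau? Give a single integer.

pivot: x5 in, s2 out → z = 85/3
pivot: x1 in, x4 out → z = 57/2
No improving column remains; optimal.

2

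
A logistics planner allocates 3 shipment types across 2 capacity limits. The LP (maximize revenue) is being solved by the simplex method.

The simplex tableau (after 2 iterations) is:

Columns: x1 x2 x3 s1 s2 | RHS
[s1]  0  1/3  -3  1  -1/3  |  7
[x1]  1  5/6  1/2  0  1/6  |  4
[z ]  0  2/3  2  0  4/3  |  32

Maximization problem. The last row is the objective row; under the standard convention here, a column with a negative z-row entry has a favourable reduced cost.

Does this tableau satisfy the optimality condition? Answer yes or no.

No objective-row coefficient is strictly negative, so no entering variable exists; the tableau is optimal.

yes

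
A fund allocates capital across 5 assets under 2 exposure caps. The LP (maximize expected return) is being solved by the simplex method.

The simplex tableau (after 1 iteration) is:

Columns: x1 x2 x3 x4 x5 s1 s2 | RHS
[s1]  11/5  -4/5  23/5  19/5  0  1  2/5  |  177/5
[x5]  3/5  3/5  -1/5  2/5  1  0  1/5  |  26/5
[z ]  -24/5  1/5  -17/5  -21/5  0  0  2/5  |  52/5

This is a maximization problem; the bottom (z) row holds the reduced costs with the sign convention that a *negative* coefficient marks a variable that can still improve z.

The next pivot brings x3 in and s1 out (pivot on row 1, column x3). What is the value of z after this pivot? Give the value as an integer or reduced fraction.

Minimum ratio for x3: (177/5)/(23/5) = 177/23.
z changes by −(z-row coeff of x3)·ratio = −(-17/5)·(177/23) = 3009/115.
New z = 52/5 + (3009/115) = 841/23.

841/23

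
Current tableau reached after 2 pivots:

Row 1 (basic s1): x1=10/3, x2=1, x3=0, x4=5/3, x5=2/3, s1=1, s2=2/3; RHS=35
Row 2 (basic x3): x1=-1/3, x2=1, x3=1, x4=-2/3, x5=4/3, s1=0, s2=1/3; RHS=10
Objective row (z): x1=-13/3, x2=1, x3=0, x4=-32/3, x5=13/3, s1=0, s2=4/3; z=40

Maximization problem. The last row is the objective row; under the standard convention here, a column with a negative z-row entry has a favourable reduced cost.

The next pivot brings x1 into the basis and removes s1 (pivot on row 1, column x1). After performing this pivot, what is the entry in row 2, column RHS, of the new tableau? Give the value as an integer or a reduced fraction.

Pivot element is row 1, column x1: 10/3.
Normalize row 1: new (row 1, RHS) = 35/(10/3) = 21/2.
row 2 ← row 2 − (-1/3)·(new row 1): 10 − (-1/3)·(21/2) = 27/2.

27/2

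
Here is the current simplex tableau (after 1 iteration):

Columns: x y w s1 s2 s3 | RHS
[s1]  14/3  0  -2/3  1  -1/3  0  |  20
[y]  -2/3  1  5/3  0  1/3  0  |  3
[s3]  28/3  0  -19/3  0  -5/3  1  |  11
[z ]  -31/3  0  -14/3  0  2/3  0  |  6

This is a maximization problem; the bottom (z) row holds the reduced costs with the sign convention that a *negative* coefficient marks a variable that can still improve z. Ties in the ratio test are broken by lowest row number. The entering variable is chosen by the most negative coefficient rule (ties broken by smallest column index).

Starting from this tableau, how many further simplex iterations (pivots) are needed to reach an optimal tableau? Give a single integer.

pivot: x in, s3 out → z = 509/28
pivot: w in, y out → z = 928/17
No improving column remains; optimal.

2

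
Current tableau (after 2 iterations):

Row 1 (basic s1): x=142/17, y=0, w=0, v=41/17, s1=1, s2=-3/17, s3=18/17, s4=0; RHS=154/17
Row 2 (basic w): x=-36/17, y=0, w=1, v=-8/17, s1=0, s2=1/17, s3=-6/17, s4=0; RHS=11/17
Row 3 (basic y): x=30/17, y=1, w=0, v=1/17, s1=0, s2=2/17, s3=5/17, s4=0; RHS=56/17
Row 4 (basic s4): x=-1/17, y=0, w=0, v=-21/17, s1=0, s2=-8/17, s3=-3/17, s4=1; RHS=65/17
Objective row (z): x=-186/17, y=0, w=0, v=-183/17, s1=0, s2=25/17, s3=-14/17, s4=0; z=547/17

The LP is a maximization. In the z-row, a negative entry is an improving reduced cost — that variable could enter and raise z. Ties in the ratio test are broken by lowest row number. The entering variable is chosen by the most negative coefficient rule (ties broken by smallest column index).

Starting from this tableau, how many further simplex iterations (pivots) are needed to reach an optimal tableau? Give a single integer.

pivot: x in, s1 out → z = 3127/71
pivot: v in, x out → z = 2977/41
No improving column remains; optimal.

2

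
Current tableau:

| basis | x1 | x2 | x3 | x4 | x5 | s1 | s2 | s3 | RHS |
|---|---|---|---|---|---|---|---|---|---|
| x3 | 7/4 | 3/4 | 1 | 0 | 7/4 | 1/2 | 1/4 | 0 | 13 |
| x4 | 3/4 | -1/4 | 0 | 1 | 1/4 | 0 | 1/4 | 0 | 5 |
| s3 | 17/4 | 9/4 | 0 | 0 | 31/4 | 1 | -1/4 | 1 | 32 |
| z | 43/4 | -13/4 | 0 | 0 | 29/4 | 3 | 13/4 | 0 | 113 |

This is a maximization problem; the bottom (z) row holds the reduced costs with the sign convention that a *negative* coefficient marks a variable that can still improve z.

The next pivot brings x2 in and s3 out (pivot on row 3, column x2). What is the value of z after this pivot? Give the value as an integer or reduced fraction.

Minimum ratio for x2: 32/(9/4) = 128/9.
z changes by −(z-row coeff of x2)·ratio = −(-13/4)·(128/9) = 416/9.
New z = 113 + (416/9) = 1433/9.

1433/9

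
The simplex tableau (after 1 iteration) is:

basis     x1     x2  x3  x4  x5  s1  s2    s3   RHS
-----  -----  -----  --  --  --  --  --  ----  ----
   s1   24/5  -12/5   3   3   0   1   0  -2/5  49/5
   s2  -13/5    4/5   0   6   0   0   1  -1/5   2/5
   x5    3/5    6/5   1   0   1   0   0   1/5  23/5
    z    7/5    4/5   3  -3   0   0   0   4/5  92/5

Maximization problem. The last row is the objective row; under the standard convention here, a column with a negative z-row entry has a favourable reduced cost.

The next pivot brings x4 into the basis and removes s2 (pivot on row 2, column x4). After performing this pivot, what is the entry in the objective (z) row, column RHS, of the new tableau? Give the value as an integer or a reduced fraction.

93/5

Pivot element is row 2, column x4: 6.
Normalize row 2: new (row 2, RHS) = (2/5)/6 = 1/15.
z-row ← z-row − (-3)·(new row 2): 92/5 − (-3)·(1/15) = 93/5.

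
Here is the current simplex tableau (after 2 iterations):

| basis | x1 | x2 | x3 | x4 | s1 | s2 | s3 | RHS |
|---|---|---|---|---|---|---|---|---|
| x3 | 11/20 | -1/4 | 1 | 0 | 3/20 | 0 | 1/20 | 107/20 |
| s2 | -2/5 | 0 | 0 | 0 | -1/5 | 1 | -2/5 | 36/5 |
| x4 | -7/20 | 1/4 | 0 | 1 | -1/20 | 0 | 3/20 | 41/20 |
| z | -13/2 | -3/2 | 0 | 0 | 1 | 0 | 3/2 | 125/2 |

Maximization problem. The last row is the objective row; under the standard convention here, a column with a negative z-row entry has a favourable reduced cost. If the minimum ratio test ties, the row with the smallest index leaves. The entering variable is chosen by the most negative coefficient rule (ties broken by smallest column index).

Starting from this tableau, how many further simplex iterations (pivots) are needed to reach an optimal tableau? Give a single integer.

pivot: x1 in, x3 out → z = 1383/11
pivot: x2 in, x4 out → z = 393
No improving column remains; optimal.

2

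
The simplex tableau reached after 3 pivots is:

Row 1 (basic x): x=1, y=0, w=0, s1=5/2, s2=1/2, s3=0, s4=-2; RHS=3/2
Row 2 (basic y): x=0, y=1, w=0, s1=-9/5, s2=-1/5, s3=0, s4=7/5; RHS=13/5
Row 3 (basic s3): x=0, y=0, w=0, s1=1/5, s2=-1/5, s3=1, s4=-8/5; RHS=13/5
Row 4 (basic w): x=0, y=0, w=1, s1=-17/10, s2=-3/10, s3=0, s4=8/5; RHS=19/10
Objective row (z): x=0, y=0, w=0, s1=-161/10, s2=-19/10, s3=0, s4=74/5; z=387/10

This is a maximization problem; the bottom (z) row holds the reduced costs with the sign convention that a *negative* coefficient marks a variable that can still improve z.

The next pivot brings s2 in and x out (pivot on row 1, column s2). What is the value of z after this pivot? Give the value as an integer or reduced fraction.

222/5

Minimum ratio for s2: (3/2)/(1/2) = 3.
z changes by −(z-row coeff of s2)·ratio = −(-19/10)·3 = 57/10.
New z = 387/10 + (57/10) = 222/5.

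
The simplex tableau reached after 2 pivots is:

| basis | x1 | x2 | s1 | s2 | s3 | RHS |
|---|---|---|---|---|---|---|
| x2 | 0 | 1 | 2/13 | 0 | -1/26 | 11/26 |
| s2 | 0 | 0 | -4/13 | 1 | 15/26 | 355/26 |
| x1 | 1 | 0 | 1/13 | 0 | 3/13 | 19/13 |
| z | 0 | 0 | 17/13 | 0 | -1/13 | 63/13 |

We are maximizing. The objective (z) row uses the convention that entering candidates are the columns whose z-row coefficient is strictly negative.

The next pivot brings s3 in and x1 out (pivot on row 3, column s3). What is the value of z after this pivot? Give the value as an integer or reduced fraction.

Minimum ratio for s3: (19/13)/(3/13) = 19/3.
z changes by −(z-row coeff of s3)·ratio = −(-1/13)·(19/3) = 19/39.
New z = 63/13 + (19/39) = 16/3.

16/3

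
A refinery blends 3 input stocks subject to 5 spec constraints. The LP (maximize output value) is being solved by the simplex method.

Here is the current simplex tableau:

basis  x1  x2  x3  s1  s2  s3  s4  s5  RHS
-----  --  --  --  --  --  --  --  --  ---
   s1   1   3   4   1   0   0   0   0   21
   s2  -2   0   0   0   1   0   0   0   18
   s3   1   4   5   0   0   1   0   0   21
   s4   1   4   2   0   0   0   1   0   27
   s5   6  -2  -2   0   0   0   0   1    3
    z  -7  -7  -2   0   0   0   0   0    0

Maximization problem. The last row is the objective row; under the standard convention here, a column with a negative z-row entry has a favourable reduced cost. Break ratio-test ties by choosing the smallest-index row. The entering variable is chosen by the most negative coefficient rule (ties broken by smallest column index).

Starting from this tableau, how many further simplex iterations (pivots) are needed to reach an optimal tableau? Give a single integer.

pivot: x1 in, s5 out → z = 7/2
pivot: x2 in, s3 out → z = 1239/26
No improving column remains; optimal.

2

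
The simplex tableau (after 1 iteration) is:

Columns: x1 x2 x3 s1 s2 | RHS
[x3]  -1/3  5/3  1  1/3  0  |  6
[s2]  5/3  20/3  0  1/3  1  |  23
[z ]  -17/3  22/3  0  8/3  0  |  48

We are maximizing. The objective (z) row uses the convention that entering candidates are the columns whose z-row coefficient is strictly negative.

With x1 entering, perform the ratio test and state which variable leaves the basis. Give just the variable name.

s2

Ratios: row 1 (x3): entry -1/3 ≤ 0, skip; row 2 (s2): 23/(5/3) = 69/5.
Minimum ratio 69/5 is in the s2 row, so s2 leaves.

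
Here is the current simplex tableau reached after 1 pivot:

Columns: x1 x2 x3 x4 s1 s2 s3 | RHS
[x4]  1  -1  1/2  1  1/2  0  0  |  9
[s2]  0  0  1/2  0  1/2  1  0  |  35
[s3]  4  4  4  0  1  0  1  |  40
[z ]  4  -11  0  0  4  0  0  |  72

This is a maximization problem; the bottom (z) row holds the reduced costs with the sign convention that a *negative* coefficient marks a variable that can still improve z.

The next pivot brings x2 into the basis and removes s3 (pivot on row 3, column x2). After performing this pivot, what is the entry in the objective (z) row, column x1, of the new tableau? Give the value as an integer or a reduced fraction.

15

Pivot element is row 3, column x2: 4.
Normalize row 3: new (row 3, x1) = 4/4 = 1.
z-row ← z-row − (-11)·(new row 3): 4 − (-11)·1 = 15.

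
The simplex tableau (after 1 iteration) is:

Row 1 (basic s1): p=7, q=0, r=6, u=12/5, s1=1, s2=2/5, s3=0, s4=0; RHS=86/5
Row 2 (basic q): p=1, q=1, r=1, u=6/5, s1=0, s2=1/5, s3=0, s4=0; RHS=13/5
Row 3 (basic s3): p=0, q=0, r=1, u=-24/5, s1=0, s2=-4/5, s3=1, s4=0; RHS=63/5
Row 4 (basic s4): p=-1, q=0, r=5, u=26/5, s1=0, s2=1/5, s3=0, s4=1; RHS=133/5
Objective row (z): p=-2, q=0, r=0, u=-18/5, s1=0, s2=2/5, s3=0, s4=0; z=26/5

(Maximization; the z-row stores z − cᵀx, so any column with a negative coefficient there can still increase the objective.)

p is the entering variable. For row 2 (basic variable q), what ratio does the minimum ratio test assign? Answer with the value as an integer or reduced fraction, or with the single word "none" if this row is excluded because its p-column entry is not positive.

Ratio = RHS / (p entry) = (13/5) / 1 = 13/5.

13/5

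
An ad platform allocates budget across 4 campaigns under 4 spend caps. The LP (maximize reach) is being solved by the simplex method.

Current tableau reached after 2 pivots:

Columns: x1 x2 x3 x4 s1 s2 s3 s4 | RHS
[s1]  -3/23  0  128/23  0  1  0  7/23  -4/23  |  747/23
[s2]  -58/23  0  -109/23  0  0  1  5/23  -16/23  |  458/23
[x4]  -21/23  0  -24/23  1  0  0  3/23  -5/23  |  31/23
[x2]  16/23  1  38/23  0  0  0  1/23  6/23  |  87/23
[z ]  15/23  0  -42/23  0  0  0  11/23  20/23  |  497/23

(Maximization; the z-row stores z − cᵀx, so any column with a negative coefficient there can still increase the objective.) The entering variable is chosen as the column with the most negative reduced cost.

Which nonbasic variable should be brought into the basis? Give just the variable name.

Objective-row coefficients: x1: 15/23, x2: 0, x3: -42/23, x4: 0, s1: 0, s2: 0, s3: 11/23, s4: 20/23.
The most negative is -42/23 in column x3, so x3 enters.

x3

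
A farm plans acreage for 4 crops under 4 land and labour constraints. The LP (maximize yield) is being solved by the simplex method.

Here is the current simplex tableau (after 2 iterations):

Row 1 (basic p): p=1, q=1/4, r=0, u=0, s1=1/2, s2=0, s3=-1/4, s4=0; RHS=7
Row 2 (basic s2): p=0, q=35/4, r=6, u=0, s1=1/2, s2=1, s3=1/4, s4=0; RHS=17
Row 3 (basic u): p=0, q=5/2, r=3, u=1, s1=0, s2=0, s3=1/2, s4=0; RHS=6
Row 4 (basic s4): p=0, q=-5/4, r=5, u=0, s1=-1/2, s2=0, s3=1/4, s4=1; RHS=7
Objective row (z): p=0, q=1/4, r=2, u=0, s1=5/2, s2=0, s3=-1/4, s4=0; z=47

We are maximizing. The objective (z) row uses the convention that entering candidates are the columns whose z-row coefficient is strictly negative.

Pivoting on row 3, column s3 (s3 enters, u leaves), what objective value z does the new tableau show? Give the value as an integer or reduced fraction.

50

Minimum ratio for s3: 6/(1/2) = 12.
z changes by −(z-row coeff of s3)·ratio = −(-1/4)·12 = 3.
New z = 47 + 3 = 50.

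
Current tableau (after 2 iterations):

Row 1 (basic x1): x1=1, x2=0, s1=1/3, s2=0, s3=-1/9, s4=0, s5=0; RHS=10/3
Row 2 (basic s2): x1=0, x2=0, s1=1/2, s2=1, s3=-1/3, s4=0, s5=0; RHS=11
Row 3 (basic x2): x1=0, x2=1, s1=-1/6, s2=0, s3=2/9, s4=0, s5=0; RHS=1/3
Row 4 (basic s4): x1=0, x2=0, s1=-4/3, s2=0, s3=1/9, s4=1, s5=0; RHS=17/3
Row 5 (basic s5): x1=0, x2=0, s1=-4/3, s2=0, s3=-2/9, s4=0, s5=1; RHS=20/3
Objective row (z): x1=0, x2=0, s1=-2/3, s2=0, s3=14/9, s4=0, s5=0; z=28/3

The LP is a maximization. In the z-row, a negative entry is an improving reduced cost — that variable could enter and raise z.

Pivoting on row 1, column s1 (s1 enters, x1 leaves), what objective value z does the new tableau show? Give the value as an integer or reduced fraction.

Minimum ratio for s1: (10/3)/(1/3) = 10.
z changes by −(z-row coeff of s1)·ratio = −(-2/3)·10 = 20/3.
New z = 28/3 + (20/3) = 16.

16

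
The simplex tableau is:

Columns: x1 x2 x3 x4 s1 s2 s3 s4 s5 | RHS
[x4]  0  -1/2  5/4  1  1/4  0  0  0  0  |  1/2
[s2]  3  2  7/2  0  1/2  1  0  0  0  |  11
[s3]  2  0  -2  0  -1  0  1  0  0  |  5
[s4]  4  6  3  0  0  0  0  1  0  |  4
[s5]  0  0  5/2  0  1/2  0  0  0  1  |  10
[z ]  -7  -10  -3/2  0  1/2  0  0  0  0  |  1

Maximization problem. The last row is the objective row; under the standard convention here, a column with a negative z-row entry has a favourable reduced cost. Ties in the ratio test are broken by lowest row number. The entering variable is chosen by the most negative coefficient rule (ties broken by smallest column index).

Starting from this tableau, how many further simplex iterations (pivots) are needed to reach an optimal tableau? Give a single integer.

pivot: x2 in, s4 out → z = 23/3
pivot: x1 in, x2 out → z = 8
No improving column remains; optimal.

2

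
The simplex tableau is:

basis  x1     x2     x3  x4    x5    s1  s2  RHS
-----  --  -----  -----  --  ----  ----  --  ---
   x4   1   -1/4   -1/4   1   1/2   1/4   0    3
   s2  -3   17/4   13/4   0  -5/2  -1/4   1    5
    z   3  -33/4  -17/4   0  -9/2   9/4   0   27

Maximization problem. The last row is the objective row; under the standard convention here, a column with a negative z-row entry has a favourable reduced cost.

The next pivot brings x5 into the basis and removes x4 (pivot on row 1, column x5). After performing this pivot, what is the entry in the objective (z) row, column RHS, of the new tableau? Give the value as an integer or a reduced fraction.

54

Pivot element is row 1, column x5: 1/2.
Normalize row 1: new (row 1, RHS) = 3/(1/2) = 6.
z-row ← z-row − (-9/2)·(new row 1): 27 − (-9/2)·6 = 54.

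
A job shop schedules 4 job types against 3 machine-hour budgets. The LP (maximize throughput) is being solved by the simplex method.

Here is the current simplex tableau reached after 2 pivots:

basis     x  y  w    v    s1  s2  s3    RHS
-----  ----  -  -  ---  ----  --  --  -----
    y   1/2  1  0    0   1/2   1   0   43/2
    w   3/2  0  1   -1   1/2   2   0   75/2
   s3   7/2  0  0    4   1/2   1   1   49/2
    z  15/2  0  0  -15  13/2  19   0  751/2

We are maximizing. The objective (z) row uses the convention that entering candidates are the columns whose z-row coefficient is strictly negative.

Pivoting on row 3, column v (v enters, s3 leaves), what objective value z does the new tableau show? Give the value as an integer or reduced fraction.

Minimum ratio for v: (49/2)/4 = 49/8.
z changes by −(z-row coeff of v)·ratio = −(-15)·(49/8) = 735/8.
New z = 751/2 + (735/8) = 3739/8.

3739/8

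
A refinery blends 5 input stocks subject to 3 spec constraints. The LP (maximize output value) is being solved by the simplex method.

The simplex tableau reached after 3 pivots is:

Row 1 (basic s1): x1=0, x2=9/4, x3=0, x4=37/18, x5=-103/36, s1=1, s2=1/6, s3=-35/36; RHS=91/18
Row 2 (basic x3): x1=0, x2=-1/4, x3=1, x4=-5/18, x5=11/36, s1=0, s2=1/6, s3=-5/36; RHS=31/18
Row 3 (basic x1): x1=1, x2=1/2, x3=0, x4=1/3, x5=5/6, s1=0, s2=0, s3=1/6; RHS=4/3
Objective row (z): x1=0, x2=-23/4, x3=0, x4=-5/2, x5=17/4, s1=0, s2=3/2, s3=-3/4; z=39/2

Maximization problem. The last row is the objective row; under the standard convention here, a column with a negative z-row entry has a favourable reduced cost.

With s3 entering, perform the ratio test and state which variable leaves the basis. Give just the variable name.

Ratios: row 1 (s1): entry -35/36 ≤ 0, skip; row 2 (x3): entry -5/36 ≤ 0, skip; row 3 (x1): (4/3)/(1/6) = 8.
Minimum ratio 8 is in the x1 row, so x1 leaves.

x1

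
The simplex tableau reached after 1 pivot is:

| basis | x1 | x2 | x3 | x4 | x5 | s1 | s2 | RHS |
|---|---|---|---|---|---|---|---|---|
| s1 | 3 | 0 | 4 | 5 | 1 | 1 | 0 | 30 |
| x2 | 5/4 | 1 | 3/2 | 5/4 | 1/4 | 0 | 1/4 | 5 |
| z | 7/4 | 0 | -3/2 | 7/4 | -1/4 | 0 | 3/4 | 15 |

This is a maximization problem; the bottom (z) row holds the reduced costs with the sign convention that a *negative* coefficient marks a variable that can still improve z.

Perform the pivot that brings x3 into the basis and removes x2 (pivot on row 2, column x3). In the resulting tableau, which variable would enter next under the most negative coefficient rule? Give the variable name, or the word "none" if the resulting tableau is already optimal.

none

Pivot element 3/2. New z-row = old z-row − (-3/2)·(row 2/(3/2)).
Updated z-row coefficients: x1: 3, x2: 1, x3: 0, x4: 3, x5: 0, s1: 0, s2: 1.
No coefficient is strictly negative; the tableau after this pivot is optimal.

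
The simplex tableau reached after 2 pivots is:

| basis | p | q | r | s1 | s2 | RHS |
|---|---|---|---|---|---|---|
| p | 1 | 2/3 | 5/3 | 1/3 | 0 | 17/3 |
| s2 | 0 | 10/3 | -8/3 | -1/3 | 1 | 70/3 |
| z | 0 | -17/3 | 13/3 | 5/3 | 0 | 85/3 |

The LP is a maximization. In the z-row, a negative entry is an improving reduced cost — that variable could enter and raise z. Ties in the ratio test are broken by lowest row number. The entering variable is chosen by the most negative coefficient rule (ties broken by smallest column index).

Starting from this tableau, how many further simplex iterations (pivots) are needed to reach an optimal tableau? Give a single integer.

pivot: q in, s2 out → z = 68
pivot: r in, p out → z = 749/11
No improving column remains; optimal.

2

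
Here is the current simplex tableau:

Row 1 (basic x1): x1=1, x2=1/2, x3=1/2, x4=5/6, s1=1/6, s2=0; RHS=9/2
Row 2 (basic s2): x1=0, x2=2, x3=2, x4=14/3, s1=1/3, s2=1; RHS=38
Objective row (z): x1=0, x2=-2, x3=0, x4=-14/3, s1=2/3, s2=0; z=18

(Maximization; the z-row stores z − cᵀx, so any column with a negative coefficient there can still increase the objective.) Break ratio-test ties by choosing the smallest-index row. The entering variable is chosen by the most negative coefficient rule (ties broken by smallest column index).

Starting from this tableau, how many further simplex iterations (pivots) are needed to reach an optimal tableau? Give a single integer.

1

pivot: x4 in, x1 out → z = 216/5
No improving column remains; optimal.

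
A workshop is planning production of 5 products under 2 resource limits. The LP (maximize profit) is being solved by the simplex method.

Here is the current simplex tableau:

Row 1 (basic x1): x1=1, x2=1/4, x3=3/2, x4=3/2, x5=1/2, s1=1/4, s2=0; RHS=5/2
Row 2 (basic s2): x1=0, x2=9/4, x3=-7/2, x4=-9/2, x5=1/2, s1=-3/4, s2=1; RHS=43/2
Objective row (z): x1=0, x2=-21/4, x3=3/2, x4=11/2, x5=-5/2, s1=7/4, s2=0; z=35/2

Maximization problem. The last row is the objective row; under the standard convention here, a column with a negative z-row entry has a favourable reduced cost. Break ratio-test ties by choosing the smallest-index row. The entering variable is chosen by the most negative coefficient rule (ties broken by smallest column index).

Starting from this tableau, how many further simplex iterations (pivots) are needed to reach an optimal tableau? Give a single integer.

2

pivot: x2 in, s2 out → z = 203/3
pivot: x3 in, x1 out → z = 1157/17
No improving column remains; optimal.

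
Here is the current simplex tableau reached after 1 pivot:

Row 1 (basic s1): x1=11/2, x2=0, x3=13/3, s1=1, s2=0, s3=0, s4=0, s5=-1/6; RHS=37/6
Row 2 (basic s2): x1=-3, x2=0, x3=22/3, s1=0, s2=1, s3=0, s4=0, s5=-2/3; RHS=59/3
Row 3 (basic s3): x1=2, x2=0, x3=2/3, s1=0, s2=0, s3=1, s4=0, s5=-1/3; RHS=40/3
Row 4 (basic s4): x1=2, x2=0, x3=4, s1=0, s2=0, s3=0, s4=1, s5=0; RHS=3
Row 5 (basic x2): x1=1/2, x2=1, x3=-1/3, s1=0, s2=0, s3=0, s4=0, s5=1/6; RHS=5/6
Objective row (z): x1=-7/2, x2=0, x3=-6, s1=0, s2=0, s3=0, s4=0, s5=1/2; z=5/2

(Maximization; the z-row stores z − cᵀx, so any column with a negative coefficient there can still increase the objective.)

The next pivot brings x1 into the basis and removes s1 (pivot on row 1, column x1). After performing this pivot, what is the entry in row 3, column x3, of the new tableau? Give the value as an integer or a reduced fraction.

Pivot element is row 1, column x1: 11/2.
Normalize row 1: new (row 1, x3) = (13/3)/(11/2) = 26/33.
row 3 ← row 3 − 2·(new row 1): 2/3 − 2·(26/33) = -10/11.

-10/11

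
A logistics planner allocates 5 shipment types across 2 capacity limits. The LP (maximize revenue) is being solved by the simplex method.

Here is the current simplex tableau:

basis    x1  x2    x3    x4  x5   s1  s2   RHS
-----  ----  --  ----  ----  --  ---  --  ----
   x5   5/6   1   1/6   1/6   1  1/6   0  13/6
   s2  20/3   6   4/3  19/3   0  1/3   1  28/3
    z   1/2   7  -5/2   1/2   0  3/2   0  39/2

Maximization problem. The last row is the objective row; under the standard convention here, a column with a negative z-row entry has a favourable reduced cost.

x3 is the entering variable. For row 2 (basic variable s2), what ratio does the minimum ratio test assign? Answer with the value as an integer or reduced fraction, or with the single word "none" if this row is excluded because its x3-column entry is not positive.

7

Ratio = RHS / (x3 entry) = (28/3) / (4/3) = 7.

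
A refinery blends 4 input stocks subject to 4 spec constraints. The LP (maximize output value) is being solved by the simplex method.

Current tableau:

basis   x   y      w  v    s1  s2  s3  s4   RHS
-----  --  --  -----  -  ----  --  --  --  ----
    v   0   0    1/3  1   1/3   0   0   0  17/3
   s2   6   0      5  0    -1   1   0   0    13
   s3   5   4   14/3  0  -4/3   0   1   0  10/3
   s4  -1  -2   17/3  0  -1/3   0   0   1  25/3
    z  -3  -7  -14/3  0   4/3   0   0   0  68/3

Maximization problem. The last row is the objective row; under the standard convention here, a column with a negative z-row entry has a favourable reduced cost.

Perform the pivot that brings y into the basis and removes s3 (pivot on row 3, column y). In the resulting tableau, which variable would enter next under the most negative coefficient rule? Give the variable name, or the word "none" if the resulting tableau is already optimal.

Pivot element 4. New z-row = old z-row − (-7)·(row 3/4).
Updated z-row coefficients: x: 23/4, y: 0, w: 7/2, v: 0, s1: -1, s2: 0, s3: 7/4, s4: 0.
The most negative is -1 in column s1, so s1 would enter next.

s1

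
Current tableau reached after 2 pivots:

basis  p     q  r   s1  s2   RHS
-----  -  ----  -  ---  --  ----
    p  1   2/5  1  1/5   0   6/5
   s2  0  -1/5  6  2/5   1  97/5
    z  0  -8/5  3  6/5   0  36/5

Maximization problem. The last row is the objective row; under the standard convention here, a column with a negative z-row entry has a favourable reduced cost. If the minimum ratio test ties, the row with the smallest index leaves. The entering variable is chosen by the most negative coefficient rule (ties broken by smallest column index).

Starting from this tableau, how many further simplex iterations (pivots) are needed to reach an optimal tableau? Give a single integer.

pivot: q in, p out → z = 12
No improving column remains; optimal.

1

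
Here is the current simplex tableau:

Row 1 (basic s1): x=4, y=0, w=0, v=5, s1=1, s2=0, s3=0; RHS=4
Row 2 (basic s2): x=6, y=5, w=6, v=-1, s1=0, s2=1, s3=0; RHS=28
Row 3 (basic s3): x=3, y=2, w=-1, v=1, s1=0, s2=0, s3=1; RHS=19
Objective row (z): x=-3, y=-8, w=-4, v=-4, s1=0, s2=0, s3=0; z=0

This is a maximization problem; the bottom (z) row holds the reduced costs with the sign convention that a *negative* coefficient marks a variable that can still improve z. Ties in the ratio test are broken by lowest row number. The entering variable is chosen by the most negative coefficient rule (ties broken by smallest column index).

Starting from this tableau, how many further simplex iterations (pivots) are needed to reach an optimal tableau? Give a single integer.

pivot: y in, s2 out → z = 224/5
pivot: v in, s1 out → z = 1232/25
No improving column remains; optimal.

2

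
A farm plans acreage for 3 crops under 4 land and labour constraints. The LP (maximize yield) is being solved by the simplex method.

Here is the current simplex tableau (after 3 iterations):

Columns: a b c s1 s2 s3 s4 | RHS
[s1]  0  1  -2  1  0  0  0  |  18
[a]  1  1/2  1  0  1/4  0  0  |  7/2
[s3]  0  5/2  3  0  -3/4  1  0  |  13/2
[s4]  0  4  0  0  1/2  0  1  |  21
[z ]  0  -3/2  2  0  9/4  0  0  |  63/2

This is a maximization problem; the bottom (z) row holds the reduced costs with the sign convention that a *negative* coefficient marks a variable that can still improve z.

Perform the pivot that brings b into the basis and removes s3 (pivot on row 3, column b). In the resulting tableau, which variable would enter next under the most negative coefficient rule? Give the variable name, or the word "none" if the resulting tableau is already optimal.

Pivot element 5/2. New z-row = old z-row − (-3/2)·(row 3/(5/2)).
Updated z-row coefficients: a: 0, b: 0, c: 19/5, s1: 0, s2: 9/5, s3: 3/5, s4: 0.
No coefficient is strictly negative; the tableau after this pivot is optimal.

none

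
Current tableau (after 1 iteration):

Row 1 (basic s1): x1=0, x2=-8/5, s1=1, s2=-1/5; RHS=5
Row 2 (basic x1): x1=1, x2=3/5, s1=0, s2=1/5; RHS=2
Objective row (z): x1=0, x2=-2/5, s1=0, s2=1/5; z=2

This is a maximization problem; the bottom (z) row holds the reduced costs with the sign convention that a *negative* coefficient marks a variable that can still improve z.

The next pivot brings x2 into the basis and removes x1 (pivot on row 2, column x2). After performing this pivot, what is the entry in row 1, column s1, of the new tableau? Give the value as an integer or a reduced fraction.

1

Pivot element is row 2, column x2: 3/5.
Normalize row 2: new (row 2, s1) = 0/(3/5) = 0.
row 1 ← row 1 − (-8/5)·(new row 2): 1 − (-8/5)·0 = 1.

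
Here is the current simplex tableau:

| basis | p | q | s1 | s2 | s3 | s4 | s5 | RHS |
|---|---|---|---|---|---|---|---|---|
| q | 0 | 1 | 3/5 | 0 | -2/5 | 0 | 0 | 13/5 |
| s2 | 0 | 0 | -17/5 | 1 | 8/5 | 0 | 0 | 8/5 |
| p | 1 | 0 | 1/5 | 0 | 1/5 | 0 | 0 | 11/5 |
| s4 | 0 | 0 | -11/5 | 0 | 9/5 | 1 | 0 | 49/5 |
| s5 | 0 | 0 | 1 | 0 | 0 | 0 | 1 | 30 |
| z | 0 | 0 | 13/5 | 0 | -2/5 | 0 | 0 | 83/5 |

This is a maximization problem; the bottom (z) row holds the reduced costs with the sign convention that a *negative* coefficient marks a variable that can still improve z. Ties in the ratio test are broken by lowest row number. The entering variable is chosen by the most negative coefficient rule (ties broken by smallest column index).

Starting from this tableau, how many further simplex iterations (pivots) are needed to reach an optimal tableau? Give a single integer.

pivot: s3 in, s2 out → z = 17
No improving column remains; optimal.

1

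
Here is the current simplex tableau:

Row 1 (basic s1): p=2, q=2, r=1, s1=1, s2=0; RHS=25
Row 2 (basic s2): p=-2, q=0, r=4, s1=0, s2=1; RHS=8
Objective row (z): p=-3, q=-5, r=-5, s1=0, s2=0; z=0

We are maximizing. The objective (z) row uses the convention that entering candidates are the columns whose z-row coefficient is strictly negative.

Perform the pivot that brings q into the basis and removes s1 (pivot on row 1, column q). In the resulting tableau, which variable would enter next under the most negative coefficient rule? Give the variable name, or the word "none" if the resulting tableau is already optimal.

Pivot element 2. New z-row = old z-row − (-5)·(row 1/2).
Updated z-row coefficients: p: 2, q: 0, r: -5/2, s1: 5/2, s2: 0.
The most negative is -5/2 in column r, so r would enter next.

r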